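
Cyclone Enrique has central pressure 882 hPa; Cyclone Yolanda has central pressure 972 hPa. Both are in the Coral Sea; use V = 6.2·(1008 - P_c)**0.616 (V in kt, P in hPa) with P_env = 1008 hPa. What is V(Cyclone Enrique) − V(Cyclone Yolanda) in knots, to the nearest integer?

66 kt

Cyclone Enrique: ΔP = 126; V ≈ 6.2 × 126^0.616 ≈ 121.96 kt.
Cyclone Yolanda: ΔP = 36; V ≈ 6.2 × 36^0.616 ≈ 56.37 kt.
Difference ≈ 121.96 − 56.37 = 65.59 → 66 kt.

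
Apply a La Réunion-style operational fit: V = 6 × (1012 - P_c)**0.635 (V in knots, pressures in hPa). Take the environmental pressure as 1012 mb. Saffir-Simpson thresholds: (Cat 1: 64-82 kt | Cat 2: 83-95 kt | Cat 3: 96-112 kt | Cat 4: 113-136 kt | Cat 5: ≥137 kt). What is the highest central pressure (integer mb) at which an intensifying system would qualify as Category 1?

Category 1 begins at V = 64 kt.
Required ΔP = (64/6)^(1/0.635) = 10.667^1.575 ≈ 41.59 mb.
P_c ≤ 1012 − 41.59 = 970.41, so the highest integer P_c is 970 mb.

970 mb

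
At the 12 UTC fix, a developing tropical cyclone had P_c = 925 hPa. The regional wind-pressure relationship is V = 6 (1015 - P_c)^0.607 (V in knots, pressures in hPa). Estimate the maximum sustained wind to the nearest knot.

ΔP = 1015 − 925 = 90 hPa.
90^0.607 ≈ 15.354.
V ≈ 6 × 15.354 ≈ 92.1 kt.

92 kt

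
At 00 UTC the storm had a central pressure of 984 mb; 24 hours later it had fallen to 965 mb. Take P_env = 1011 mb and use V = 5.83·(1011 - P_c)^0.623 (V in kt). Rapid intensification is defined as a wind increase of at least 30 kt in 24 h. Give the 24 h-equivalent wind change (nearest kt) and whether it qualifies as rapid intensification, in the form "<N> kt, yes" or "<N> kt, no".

V₁: ΔP = 27, V ≈ 5.83 × 27^0.623 ≈ 45.44 kt.
V₂: ΔP = 46, V ≈ 5.83 × 46^0.623 ≈ 63.32 kt.
ΔV over 24 h = 17.88 kt → 24 h equivalent = 17.88 × 24/24 ≈ 17.88 kt.
18 kt < 30 kt ⇒ not rapid intensification.

18 kt, no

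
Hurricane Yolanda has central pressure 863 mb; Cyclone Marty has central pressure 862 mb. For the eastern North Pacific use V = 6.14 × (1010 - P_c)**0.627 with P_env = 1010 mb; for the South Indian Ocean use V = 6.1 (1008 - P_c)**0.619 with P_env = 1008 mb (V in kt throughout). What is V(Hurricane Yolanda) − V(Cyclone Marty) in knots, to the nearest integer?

7 kt

Hurricane Yolanda: ΔP = 147; V ≈ 6.14 × 147^0.627 ≈ 140.31 kt.
Cyclone Marty: ΔP = 146; V ≈ 6.1 × 146^0.619 ≈ 133.37 kt.
Difference ≈ 140.31 − 133.37 = 6.94 → 7 kt.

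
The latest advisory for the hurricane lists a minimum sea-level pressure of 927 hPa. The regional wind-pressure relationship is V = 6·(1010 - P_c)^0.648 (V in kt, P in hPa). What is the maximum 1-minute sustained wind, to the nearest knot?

105 kt

ΔP = 1010 − 927 = 83 hPa.
83^0.648 ≈ 17.521.
V ≈ 6 × 17.521 ≈ 105.1 kt.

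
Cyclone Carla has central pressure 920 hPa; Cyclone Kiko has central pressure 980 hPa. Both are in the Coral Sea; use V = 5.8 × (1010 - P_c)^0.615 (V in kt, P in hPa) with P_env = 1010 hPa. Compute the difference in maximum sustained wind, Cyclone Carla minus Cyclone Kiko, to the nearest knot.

Cyclone Carla: ΔP = 90; V ≈ 5.8 × 90^0.615 ≈ 92.32 kt.
Cyclone Kiko: ΔP = 30; V ≈ 5.8 × 30^0.615 ≈ 46.97 kt.
Difference ≈ 92.32 − 46.97 = 45.35 → 45 kt.

45 kt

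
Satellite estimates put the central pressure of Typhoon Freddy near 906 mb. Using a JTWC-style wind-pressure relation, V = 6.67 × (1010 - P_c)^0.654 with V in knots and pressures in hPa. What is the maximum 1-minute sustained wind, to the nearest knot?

ΔP = 1010 − 906 = 104 mb.
104^0.654 ≈ 20.852.
V ≈ 6.67 × 20.852 ≈ 139.1 kt.

139 kt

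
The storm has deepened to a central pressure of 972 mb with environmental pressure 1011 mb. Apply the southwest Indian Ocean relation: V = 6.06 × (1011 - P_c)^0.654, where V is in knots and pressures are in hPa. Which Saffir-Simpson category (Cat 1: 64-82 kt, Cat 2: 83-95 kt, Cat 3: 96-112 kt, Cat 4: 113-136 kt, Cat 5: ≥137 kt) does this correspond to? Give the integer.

1

ΔP = 1011 − 972 = 39 mb.
V ≈ 6.06 × 39^0.654 = 6.06 × 10.98 ≈ 67 kt.
67 kt falls in the Category 1 band.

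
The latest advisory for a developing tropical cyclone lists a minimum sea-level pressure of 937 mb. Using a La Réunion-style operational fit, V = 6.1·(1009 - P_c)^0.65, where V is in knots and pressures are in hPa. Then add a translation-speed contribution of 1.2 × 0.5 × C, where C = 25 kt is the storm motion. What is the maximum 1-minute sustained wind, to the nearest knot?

113 kt

ΔP = 1009 − 937 = 72 mb.
72^0.65 ≈ 16.116.
V ≈ 6.1 × 16.116 ≈ 98.3 kt.
Translation term: 1.2 × 0.5 × 25 = 15 kt.
Corrected V ≈ 113.3 kt → 113 kt.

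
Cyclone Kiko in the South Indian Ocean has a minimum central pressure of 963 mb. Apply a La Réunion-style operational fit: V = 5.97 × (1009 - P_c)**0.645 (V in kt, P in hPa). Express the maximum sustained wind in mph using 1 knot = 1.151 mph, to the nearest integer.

81 mph

ΔP = 1009 − 963 = 46 mb.
V ≈ 5.97 × 46^0.645 = 5.97 × 11.816 ≈ 70.543 kt.
70.543 × 1.151 ≈ 81.19 mph → 81 mph.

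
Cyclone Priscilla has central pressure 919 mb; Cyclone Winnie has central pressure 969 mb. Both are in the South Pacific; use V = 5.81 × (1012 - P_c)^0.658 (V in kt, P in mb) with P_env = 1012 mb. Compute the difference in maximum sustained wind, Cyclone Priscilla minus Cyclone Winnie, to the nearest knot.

46 kt

Cyclone Priscilla: ΔP = 93; V ≈ 5.81 × 93^0.658 ≈ 114.67 kt.
Cyclone Winnie: ΔP = 43; V ≈ 5.81 × 43^0.658 ≈ 69.02 kt.
Difference ≈ 114.67 − 69.02 = 45.65 → 46 kt.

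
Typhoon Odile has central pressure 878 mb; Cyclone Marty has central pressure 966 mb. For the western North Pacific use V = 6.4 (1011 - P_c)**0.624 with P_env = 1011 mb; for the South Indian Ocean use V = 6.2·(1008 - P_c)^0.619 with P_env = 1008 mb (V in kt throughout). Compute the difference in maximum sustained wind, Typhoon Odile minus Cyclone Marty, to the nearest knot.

Typhoon Odile: ΔP = 133; V ≈ 6.4 × 133^0.624 ≈ 135.35 kt.
Cyclone Marty: ΔP = 42; V ≈ 6.2 × 42^0.619 ≈ 62.69 kt.
Difference ≈ 135.35 − 62.69 = 72.66 → 73 kt.

73 kt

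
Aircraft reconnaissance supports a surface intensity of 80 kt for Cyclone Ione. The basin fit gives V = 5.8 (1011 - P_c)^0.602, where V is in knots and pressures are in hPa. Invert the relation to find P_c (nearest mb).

ΔP = (V / 5.8)^(1/0.602) = (80/5.8)^1.661.
80/5.8 = 13.793; 13.793^1.661 ≈ 78.19 mb.
P_c = 1011 − 78.19 = 932.81 ≈ 933 mb.

933 mb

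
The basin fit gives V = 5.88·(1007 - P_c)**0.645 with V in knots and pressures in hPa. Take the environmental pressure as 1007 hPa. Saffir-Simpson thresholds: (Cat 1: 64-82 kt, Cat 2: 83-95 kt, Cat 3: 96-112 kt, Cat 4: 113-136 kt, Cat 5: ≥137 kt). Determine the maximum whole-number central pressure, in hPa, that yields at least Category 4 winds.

909 hPa

Category 4 begins at V = 113 kt.
Required ΔP = (113/5.88)^(1/0.645) = 19.218^1.550 ≈ 97.78 hPa.
P_c ≤ 1007 − 97.78 = 909.22, so the highest integer P_c is 909 hPa.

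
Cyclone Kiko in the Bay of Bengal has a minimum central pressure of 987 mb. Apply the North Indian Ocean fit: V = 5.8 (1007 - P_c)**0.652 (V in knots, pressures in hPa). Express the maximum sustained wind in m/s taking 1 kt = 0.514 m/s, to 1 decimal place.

21.0 m/s

ΔP = 1007 − 987 = 20 mb.
V ≈ 5.8 × 20^0.652 = 5.8 × 7.051 ≈ 40.898 kt.
40.898 × 0.514 ≈ 21.02 m/s → 21.0 m/s.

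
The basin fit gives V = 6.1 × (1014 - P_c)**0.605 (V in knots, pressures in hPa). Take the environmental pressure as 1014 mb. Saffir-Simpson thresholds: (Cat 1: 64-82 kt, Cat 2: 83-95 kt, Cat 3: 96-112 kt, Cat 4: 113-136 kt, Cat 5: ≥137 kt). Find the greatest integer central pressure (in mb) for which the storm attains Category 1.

965 mb

Category 1 begins at V = 64 kt.
Required ΔP = (64/6.1)^(1/0.605) = 10.492^1.653 ≈ 48.68 mb.
P_c ≤ 1014 − 48.68 = 965.32, so the highest integer P_c is 965 mb.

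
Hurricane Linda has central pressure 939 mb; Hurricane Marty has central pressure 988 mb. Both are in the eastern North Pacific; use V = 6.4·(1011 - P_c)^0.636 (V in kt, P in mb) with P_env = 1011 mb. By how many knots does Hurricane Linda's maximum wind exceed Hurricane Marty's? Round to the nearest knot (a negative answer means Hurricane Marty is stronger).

Hurricane Linda: ΔP = 72; V ≈ 6.4 × 72^0.636 ≈ 97.15 kt.
Hurricane Marty: ΔP = 23; V ≈ 6.4 × 23^0.636 ≈ 47.02 kt.
Difference ≈ 97.15 − 47.02 = 50.13 → 50 kt.

50 kt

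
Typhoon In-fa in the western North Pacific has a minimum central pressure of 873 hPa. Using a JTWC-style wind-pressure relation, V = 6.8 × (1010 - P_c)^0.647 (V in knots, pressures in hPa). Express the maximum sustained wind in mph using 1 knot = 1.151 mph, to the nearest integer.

189 mph

ΔP = 1010 − 873 = 137 hPa.
V ≈ 6.8 × 137^0.647 = 6.8 × 24.124 ≈ 164.047 kt.
164.047 × 1.151 ≈ 188.82 mph → 189 mph.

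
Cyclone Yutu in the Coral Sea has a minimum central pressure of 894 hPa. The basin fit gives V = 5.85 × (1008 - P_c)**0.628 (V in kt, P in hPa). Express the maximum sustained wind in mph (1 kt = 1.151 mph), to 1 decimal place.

131.8 mph

ΔP = 1008 − 894 = 114 hPa.
V ≈ 5.85 × 114^0.628 = 5.85 × 19.577 ≈ 114.523 kt.
114.523 × 1.151 ≈ 131.82 mph → 131.8 mph.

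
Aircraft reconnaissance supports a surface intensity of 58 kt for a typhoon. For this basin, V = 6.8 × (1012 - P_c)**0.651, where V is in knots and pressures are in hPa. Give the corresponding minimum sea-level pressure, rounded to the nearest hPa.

985 hPa

ΔP = (V / 6.8)^(1/0.651) = (58/6.8)^1.536.
58/6.8 = 8.529; 8.529^1.536 ≈ 26.91 hPa.
P_c = 1012 − 26.91 = 985.09 ≈ 985 hPa.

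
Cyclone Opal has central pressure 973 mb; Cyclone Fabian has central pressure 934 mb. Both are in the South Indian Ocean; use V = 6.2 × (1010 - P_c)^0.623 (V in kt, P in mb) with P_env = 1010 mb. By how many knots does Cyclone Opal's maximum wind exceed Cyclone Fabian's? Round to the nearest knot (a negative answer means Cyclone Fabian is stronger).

Cyclone Opal: ΔP = 37; V ≈ 6.2 × 37^0.623 ≈ 58.80 kt.
Cyclone Fabian: ΔP = 76; V ≈ 6.2 × 76^0.623 ≈ 92.07 kt.
Difference ≈ 58.80 − 92.07 = -33.27 → -33 kt.

-33 kt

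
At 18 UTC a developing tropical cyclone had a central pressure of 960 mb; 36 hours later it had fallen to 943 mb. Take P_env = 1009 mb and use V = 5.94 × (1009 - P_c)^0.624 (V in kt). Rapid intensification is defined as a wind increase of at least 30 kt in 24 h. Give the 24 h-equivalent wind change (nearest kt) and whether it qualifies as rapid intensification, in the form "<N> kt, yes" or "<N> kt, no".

9 kt, no

V₁: ΔP = 49, V ≈ 5.94 × 49^0.624 ≈ 67.37 kt.
V₂: ΔP = 66, V ≈ 5.94 × 66^0.624 ≈ 81.13 kt.
ΔV over 36 h = 13.76 kt → 24 h equivalent = 13.76 × 24/36 ≈ 9.17 kt.
9 kt < 30 kt ⇒ not rapid intensification.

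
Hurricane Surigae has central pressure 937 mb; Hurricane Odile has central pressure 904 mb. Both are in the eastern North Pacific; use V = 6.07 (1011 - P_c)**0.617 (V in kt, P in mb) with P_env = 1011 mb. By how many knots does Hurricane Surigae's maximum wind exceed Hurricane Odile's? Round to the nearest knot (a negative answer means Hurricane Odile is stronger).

Hurricane Surigae: ΔP = 74; V ≈ 6.07 × 74^0.617 ≈ 86.40 kt.
Hurricane Odile: ΔP = 107; V ≈ 6.07 × 107^0.617 ≈ 108.47 kt.
Difference ≈ 86.40 − 108.47 = -22.07 → -22 kt.

-22 kt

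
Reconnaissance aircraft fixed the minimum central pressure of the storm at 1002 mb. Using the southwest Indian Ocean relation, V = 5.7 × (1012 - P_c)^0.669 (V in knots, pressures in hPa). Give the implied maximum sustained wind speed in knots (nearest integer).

27 kt

ΔP = 1012 − 1002 = 10 mb.
10^0.669 ≈ 4.667.
V ≈ 5.7 × 4.667 ≈ 26.6 kt.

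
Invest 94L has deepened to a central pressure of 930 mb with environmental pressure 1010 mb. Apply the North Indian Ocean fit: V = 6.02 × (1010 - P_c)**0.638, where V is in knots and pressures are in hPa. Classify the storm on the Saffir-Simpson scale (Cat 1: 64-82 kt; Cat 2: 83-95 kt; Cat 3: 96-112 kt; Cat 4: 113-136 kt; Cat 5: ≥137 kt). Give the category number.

ΔP = 1010 − 930 = 80 mb.
V ≈ 6.02 × 80^0.638 = 6.02 × 16.37 ≈ 99 kt.
99 kt falls in the Category 3 band.

3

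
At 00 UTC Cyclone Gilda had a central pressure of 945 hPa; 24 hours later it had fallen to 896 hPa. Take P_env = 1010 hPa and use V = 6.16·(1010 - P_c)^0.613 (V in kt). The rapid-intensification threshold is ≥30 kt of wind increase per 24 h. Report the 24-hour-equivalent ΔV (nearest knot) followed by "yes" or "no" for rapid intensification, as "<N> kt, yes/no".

V₁: ΔP = 65, V ≈ 6.16 × 65^0.613 ≈ 79.60 kt.
V₂: ΔP = 114, V ≈ 6.16 × 114^0.613 ≈ 112.32 kt.
ΔV over 24 h = 32.72 kt → 24 h equivalent = 32.72 × 24/24 ≈ 32.72 kt.
33 kt ≥ 30 kt ⇒ rapid intensification.

33 kt, yes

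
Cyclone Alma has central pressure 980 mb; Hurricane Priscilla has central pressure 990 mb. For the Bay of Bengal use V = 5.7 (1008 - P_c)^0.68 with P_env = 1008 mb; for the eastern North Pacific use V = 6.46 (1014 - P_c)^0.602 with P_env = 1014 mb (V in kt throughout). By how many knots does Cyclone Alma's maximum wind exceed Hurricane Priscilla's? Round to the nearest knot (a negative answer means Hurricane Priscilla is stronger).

11 kt

Cyclone Alma: ΔP = 28; V ≈ 5.7 × 28^0.68 ≈ 54.95 kt.
Hurricane Priscilla: ΔP = 24; V ≈ 6.46 × 24^0.602 ≈ 43.76 kt.
Difference ≈ 54.95 − 43.76 = 11.19 → 11 kt.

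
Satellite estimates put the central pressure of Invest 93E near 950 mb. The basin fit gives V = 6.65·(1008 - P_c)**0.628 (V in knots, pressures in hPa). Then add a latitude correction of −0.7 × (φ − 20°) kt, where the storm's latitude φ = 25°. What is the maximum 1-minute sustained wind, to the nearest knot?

ΔP = 1008 − 950 = 58 mb.
58^0.628 ≈ 12.807.
V ≈ 6.65 × 12.807 ≈ 85.2 kt.
Latitude correction: −0.7 × (25 − 20) = -3.5 kt.
Corrected V ≈ 81.7 kt → 82 kt.

82 kt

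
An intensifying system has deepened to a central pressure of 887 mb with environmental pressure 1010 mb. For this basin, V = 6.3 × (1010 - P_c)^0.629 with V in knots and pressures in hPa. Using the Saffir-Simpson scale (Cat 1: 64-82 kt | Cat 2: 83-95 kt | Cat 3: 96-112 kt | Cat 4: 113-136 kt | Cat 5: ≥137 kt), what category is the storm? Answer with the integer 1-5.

ΔP = 1010 − 887 = 123 mb.
V ≈ 6.3 × 123^0.629 = 6.3 × 20.63 ≈ 130 kt.
130 kt falls in the Category 4 band.

4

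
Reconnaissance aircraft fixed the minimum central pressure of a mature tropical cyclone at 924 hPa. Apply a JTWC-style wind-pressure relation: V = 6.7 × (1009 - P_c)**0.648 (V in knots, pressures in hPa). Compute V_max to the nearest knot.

ΔP = 1009 − 924 = 85 hPa.
85^0.648 ≈ 17.794.
V ≈ 6.7 × 17.794 ≈ 119.2 kt.

119 kt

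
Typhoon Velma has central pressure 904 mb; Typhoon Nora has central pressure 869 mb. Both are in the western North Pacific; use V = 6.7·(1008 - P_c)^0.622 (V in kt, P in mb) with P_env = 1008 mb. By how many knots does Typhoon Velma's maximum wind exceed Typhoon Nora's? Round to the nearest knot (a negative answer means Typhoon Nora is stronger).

Typhoon Velma: ΔP = 104; V ≈ 6.7 × 104^0.622 ≈ 120.41 kt.
Typhoon Nora: ΔP = 139; V ≈ 6.7 × 139^0.622 ≈ 144.22 kt.
Difference ≈ 120.41 − 144.22 = -23.81 → -24 kt.

-24 kt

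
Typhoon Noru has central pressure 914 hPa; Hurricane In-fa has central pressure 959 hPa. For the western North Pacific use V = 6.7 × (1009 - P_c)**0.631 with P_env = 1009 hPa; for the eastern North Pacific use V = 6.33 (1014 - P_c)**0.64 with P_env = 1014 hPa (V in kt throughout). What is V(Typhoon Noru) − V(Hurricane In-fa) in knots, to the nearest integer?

Typhoon Noru: ΔP = 95; V ≈ 6.7 × 95^0.631 ≈ 118.58 kt.
Hurricane In-fa: ΔP = 55; V ≈ 6.33 × 55^0.64 ≈ 82.27 kt.
Difference ≈ 118.58 − 82.27 = 36.31 → 36 kt.

36 kt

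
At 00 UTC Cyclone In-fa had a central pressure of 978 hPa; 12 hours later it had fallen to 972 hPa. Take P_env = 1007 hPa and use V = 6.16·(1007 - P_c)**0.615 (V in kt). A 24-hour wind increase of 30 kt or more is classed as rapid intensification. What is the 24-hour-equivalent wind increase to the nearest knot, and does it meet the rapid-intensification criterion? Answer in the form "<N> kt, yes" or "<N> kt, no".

12 kt, no

V₁: ΔP = 29, V ≈ 6.16 × 29^0.615 ≈ 48.86 kt.
V₂: ΔP = 35, V ≈ 6.16 × 35^0.615 ≈ 54.85 kt.
ΔV over 12 h = 5.99 kt → 24 h equivalent = 5.99 × 24/12 ≈ 11.98 kt.
12 kt < 30 kt ⇒ not rapid intensification.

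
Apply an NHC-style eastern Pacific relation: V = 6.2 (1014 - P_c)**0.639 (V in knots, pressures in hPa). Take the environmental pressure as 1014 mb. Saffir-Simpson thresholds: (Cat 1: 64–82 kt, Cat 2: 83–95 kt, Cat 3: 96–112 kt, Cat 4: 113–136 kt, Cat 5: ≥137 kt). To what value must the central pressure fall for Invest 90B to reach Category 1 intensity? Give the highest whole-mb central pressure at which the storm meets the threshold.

975 mb

Category 1 begins at V = 64 kt.
Required ΔP = (64/6.2)^(1/0.639) = 10.323^1.565 ≈ 38.59 mb.
P_c ≤ 1014 − 38.59 = 975.41, so the highest integer P_c is 975 mb.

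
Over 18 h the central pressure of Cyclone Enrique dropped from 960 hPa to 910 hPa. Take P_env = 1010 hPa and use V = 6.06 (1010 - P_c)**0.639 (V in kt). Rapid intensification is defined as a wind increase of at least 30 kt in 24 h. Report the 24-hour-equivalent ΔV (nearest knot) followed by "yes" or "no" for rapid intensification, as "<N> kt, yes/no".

V₁: ΔP = 50, V ≈ 6.06 × 50^0.639 ≈ 73.81 kt.
V₂: ΔP = 100, V ≈ 6.06 × 100^0.639 ≈ 114.94 kt.
ΔV over 18 h = 41.13 kt → 24 h equivalent = 41.13 × 24/18 ≈ 54.84 kt.
55 kt ≥ 30 kt ⇒ rapid intensification.

55 kt, yes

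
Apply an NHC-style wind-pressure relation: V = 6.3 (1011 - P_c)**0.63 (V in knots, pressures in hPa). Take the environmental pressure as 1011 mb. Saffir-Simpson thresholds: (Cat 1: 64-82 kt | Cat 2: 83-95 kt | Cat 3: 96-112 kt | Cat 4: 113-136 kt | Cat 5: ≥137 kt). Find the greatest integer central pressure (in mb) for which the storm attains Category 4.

913 mb

Category 4 begins at V = 113 kt.
Required ΔP = (113/6.3)^(1/0.63) = 17.937^1.587 ≈ 97.74 mb.
P_c ≤ 1011 − 97.74 = 913.26, so the highest integer P_c is 913 mb.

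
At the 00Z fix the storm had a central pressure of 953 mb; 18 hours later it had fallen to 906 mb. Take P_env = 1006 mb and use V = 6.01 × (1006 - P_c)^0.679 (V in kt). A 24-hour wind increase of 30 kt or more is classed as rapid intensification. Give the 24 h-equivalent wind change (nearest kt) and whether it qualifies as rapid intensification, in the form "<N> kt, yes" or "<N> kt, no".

64 kt, yes

V₁: ΔP = 53, V ≈ 6.01 × 53^0.679 ≈ 89.05 kt.
V₂: ΔP = 100, V ≈ 6.01 × 100^0.679 ≈ 137.05 kt.
ΔV over 18 h = 48.00 kt → 24 h equivalent = 48.00 × 24/18 ≈ 64.00 kt.
64 kt ≥ 30 kt ⇒ rapid intensification.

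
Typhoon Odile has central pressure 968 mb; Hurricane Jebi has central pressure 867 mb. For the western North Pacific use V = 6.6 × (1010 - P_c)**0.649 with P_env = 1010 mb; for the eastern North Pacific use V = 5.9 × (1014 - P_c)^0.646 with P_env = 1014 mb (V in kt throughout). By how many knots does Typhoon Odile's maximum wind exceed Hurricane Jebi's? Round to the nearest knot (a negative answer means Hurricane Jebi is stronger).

Typhoon Odile: ΔP = 42; V ≈ 6.6 × 42^0.649 ≈ 74.65 kt.
Hurricane Jebi: ΔP = 147; V ≈ 5.9 × 147^0.646 ≈ 148.23 kt.
Difference ≈ 74.65 − 148.23 = -73.58 → -74 kt.

-74 kt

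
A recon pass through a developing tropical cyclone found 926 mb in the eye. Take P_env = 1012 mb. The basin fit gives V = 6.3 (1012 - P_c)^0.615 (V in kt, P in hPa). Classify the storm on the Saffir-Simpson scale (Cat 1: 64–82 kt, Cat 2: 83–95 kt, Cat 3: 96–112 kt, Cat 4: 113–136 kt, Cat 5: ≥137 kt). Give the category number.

3

ΔP = 1012 − 926 = 86 mb.
V ≈ 6.3 × 86^0.615 = 6.3 × 15.48 ≈ 98 kt.
98 kt falls in the Category 3 band.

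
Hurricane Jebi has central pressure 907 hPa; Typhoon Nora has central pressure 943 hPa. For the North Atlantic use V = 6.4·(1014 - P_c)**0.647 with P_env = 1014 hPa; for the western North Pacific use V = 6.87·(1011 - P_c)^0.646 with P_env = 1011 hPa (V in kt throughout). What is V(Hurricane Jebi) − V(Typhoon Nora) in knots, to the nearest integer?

Hurricane Jebi: ΔP = 107; V ≈ 6.4 × 107^0.647 ≈ 131.58 kt.
Typhoon Nora: ΔP = 68; V ≈ 6.87 × 68^0.646 ≈ 104.90 kt.
Difference ≈ 131.58 − 104.90 = 26.68 → 27 kt.

27 kt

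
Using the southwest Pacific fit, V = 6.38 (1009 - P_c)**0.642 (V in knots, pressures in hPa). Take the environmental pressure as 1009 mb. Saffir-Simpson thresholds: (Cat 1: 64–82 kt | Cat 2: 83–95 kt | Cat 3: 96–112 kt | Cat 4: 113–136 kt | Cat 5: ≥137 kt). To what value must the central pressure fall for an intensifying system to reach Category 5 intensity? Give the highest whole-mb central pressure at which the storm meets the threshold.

Category 5 begins at V = 137 kt.
Required ΔP = (137/6.38)^(1/0.642) = 21.473^1.558 ≈ 118.74 mb.
P_c ≤ 1009 − 118.74 = 890.26, so the highest integer P_c is 890 mb.

890 mb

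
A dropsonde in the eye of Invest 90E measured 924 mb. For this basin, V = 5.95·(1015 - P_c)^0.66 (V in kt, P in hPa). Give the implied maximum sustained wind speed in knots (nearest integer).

ΔP = 1015 − 924 = 91 mb.
91^0.66 ≈ 19.632.
V ≈ 5.95 × 19.632 ≈ 116.8 kt.

117 kt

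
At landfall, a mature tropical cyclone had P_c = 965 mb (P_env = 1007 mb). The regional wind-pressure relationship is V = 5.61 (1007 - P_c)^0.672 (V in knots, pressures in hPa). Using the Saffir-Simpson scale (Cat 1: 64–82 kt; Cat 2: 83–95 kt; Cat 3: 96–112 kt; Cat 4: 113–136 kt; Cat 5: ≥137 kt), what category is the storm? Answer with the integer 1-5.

1

ΔP = 1007 − 965 = 42 mb.
V ≈ 5.61 × 42^0.672 = 5.61 × 12.33 ≈ 69 kt.
69 kt falls in the Category 1 band.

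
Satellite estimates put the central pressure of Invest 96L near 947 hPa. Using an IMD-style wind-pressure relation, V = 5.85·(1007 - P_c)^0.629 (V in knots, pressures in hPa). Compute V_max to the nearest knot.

ΔP = 1007 − 947 = 60 hPa.
60^0.629 ≈ 13.136.
V ≈ 5.85 × 13.136 ≈ 76.8 kt.

77 kt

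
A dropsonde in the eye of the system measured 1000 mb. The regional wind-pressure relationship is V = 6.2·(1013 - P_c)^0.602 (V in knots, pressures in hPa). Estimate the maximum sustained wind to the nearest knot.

29 kt

ΔP = 1013 − 1000 = 13 mb.
13^0.602 ≈ 4.684.
V ≈ 6.2 × 4.684 ≈ 29.0 kt.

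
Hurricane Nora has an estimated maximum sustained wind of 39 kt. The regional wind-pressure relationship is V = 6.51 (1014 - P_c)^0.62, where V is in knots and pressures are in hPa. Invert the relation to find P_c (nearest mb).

ΔP = (V / 6.51)^(1/0.62) = (39/6.51)^1.613.
39/6.51 = 5.991; 5.991^1.613 ≈ 17.95 mb.
P_c = 1014 − 17.95 = 996.05 ≈ 996 mb.

996 mb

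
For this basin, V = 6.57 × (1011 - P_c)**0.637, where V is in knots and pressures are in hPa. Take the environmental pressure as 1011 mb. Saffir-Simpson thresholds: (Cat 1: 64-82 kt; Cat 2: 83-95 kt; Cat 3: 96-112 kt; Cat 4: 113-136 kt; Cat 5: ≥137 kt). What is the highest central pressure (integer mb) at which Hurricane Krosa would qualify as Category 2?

957 mb

Category 2 begins at V = 83 kt.
Required ΔP = (83/6.57)^(1/0.637) = 12.633^1.570 ≈ 53.61 mb.
P_c ≤ 1011 − 53.61 = 957.39, so the highest integer P_c is 957 mb.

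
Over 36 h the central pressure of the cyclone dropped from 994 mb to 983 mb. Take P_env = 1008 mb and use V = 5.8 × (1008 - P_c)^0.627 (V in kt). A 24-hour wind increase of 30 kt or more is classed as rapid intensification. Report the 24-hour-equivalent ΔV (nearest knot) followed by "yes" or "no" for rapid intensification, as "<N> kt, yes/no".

V₁: ΔP = 14, V ≈ 5.8 × 14^0.627 ≈ 30.34 kt.
V₂: ΔP = 25, V ≈ 5.8 × 25^0.627 ≈ 43.65 kt.
ΔV over 36 h = 13.31 kt → 24 h equivalent = 13.31 × 24/36 ≈ 8.87 kt.
9 kt < 30 kt ⇒ not rapid intensification.

9 kt, no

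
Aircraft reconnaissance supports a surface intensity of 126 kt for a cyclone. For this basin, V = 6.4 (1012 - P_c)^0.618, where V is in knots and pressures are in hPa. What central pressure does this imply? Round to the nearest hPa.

888 hPa

ΔP = (V / 6.4)^(1/0.618) = (126/6.4)^1.618.
126/6.4 = 19.688; 19.688^1.618 ≈ 124.21 hPa.
P_c = 1012 − 124.21 = 887.79 ≈ 888 hPa.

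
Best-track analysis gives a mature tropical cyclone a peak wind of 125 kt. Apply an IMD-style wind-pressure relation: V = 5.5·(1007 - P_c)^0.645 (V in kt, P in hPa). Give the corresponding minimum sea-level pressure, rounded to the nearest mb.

ΔP = (V / 5.5)^(1/0.645) = (125/5.5)^1.550.
125/5.5 = 22.727; 22.727^1.550 ≈ 126.82 mb.
P_c = 1007 − 126.82 = 880.18 ≈ 880 mb.

880 mb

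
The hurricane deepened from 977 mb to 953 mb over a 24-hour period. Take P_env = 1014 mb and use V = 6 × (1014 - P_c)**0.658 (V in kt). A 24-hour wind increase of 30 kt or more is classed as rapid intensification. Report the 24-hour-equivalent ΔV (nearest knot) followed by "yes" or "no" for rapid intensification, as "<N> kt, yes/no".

V₁: ΔP = 37, V ≈ 6 × 37^0.658 ≈ 64.57 kt.
V₂: ΔP = 61, V ≈ 6 × 61^0.658 ≈ 89.72 kt.
ΔV over 24 h = 25.15 kt → 24 h equivalent = 25.15 × 24/24 ≈ 25.15 kt.
25 kt < 30 kt ⇒ not rapid intensification.

25 kt, no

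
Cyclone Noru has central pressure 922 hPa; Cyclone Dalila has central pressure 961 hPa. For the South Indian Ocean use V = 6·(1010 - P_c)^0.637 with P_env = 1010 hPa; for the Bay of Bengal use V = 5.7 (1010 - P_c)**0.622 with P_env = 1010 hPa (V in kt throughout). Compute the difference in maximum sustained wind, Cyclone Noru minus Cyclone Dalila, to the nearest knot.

40 kt

Cyclone Noru: ΔP = 88; V ≈ 6 × 88^0.637 ≈ 103.94 kt.
Cyclone Dalila: ΔP = 49; V ≈ 5.7 × 49^0.622 ≈ 64.15 kt.
Difference ≈ 103.94 − 64.15 = 39.79 → 40 kt.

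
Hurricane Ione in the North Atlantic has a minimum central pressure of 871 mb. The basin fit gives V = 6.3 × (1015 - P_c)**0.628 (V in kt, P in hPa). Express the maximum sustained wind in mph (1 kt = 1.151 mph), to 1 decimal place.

ΔP = 1015 − 871 = 144 mb.
V ≈ 6.3 × 144^0.628 = 6.3 × 22.670 ≈ 142.821 kt.
142.821 × 1.151 ≈ 164.39 mph → 164.4 mph.

164.4 mph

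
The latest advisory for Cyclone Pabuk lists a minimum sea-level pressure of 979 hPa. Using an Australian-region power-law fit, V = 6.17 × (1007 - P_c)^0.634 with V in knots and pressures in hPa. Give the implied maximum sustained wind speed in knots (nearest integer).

ΔP = 1007 − 979 = 28 hPa.
28^0.634 ≈ 8.270.
V ≈ 6.17 × 8.270 ≈ 51.0 kt.

51 kt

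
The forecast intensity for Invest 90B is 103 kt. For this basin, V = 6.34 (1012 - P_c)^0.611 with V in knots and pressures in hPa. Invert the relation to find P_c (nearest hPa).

ΔP = (V / 6.34)^(1/0.611) = (103/6.34)^1.637.
103/6.34 = 16.246; 16.246^1.637 ≈ 95.85 hPa.
P_c = 1012 − 95.85 = 916.15 ≈ 916 hPa.

916 hPa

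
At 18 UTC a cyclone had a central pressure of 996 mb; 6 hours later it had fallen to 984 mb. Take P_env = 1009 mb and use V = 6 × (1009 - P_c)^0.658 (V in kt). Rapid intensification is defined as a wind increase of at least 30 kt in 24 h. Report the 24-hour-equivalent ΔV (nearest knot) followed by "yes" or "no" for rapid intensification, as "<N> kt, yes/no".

V₁: ΔP = 13, V ≈ 6 × 13^0.658 ≈ 32.44 kt.
V₂: ΔP = 25, V ≈ 6 × 25^0.658 ≈ 49.89 kt.
ΔV over 6 h = 17.45 kt → 24 h equivalent = 17.45 × 24/6 ≈ 69.80 kt.
70 kt ≥ 30 kt ⇒ rapid intensification.

70 kt, yes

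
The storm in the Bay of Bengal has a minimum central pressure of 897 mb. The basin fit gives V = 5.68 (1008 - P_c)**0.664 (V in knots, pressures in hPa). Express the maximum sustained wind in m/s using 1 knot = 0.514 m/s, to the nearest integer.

67 m/s

ΔP = 1008 − 897 = 111 mb.
V ≈ 5.68 × 111^0.664 = 5.68 × 22.808 ≈ 129.552 kt.
129.552 × 0.514 ≈ 66.59 m/s → 67 m/s.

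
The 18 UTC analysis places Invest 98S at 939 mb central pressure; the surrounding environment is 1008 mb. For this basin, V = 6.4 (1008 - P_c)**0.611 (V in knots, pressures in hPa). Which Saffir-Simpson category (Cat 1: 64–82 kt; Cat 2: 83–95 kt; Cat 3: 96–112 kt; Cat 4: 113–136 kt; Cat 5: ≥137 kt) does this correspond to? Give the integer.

ΔP = 1008 − 939 = 69 mb.
V ≈ 6.4 × 69^0.611 = 6.4 × 13.29 ≈ 85 kt.
85 kt falls in the Category 2 band.

2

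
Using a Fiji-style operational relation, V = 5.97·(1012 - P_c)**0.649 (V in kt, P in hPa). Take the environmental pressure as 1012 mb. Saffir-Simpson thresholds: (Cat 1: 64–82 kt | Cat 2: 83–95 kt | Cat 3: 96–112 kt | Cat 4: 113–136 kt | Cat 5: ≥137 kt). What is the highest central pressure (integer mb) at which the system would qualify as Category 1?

Category 1 begins at V = 64 kt.
Required ΔP = (64/5.97)^(1/0.649) = 10.720^1.541 ≈ 38.67 mb.
P_c ≤ 1012 − 38.67 = 973.33, so the highest integer P_c is 973 mb.

973 mb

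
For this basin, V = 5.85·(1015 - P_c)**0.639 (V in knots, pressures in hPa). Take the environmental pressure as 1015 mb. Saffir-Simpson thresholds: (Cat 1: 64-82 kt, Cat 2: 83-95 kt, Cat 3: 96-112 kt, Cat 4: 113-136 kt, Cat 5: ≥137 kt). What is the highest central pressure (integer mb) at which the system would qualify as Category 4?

Category 4 begins at V = 113 kt.
Required ΔP = (113/5.85)^(1/0.639) = 19.316^1.565 ≈ 102.90 mb.
P_c ≤ 1015 − 102.90 = 912.10, so the highest integer P_c is 912 mb.

912 mb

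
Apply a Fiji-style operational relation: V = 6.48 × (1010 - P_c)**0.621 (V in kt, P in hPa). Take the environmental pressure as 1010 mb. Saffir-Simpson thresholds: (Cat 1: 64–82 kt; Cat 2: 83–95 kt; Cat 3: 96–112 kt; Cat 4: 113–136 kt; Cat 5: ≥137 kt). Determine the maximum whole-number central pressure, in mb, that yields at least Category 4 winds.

910 mb

Category 4 begins at V = 113 kt.
Required ΔP = (113/6.48)^(1/0.621) = 17.438^1.610 ≈ 99.82 mb.
P_c ≤ 1010 − 99.82 = 910.18, so the highest integer P_c is 910 mb.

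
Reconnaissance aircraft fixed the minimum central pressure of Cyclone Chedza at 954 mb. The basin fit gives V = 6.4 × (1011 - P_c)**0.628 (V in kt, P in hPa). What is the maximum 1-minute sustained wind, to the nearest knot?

ΔP = 1011 − 954 = 57 mb.
57^0.628 ≈ 12.667.
V ≈ 6.4 × 12.667 ≈ 81.1 kt.

81 kt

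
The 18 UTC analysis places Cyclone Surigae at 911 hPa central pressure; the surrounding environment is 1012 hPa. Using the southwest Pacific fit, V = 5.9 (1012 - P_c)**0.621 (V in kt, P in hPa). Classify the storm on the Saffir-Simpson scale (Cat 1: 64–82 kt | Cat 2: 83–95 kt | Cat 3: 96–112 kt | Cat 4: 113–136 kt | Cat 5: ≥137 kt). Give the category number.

3

ΔP = 1012 − 911 = 101 hPa.
V ≈ 5.9 × 101^0.621 = 5.9 × 17.57 ≈ 104 kt.
104 kt falls in the Category 3 band.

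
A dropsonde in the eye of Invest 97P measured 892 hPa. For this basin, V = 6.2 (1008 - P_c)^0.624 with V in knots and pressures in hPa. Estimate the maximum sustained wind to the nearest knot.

120 kt

ΔP = 1008 − 892 = 116 hPa.
116^0.624 ≈ 19.419.
V ≈ 6.2 × 19.419 ≈ 120.4 kt.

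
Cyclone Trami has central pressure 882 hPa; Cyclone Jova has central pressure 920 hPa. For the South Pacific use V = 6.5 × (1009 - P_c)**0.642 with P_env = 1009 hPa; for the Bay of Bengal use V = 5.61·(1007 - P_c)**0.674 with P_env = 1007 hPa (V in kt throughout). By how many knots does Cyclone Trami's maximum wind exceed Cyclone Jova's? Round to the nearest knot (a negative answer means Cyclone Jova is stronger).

Cyclone Trami: ΔP = 127; V ≈ 6.5 × 127^0.642 ≈ 145.73 kt.
Cyclone Jova: ΔP = 87; V ≈ 5.61 × 87^0.674 ≈ 113.81 kt.
Difference ≈ 145.73 − 113.81 = 31.92 → 32 kt.

32 kt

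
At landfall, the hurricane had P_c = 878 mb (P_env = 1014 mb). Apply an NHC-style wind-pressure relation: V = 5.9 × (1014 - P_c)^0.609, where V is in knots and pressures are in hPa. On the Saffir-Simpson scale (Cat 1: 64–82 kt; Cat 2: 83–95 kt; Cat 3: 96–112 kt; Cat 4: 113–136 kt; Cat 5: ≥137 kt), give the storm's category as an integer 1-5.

ΔP = 1014 − 878 = 136 mb.
V ≈ 5.9 × 136^0.609 = 5.9 × 19.92 ≈ 118 kt.
118 kt falls in the Category 4 band.

4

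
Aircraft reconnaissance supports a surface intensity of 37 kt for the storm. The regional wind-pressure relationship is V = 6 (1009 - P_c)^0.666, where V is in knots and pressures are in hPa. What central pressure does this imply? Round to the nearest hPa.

994 hPa

ΔP = (V / 6)^(1/0.666) = (37/6)^1.502.
37/6 = 6.167; 6.167^1.502 ≈ 15.36 hPa.
P_c = 1009 − 15.36 = 993.64 ≈ 994 hPa.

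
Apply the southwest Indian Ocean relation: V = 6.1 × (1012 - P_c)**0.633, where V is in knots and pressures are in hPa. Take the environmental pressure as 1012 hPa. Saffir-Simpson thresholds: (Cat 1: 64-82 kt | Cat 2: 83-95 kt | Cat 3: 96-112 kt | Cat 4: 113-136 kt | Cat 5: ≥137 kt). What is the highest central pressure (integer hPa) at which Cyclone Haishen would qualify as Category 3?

Category 3 begins at V = 96 kt.
Required ΔP = (96/6.1)^(1/0.633) = 15.738^1.580 ≈ 77.79 hPa.
P_c ≤ 1012 − 77.79 = 934.21, so the highest integer P_c is 934 hPa.

934 hPa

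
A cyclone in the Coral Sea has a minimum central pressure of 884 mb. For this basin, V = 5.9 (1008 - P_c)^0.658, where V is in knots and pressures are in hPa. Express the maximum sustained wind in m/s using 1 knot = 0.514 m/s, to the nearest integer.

ΔP = 1008 − 884 = 124 mb.
V ≈ 5.9 × 124^0.658 = 5.9 × 23.849 ≈ 140.710 kt.
140.710 × 0.514 ≈ 72.32 m/s → 72 m/s.

72 m/s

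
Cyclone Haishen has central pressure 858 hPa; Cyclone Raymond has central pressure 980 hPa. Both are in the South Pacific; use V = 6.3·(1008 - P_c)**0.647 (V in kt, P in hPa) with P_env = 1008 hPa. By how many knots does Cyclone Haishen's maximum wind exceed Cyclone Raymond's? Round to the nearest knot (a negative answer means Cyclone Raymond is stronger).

107 kt

Cyclone Haishen: ΔP = 150; V ≈ 6.3 × 150^0.647 ≈ 161.17 kt.
Cyclone Raymond: ΔP = 28; V ≈ 6.3 × 28^0.647 ≈ 54.41 kt.
Difference ≈ 161.17 − 54.41 = 106.76 → 107 kt.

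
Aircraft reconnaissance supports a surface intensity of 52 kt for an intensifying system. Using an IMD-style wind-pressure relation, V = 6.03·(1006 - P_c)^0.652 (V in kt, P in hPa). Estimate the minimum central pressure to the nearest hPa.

ΔP = (V / 6.03)^(1/0.652) = (52/6.03)^1.534.
52/6.03 = 8.624; 8.624^1.534 ≈ 27.23 hPa.
P_c = 1006 − 27.23 = 978.77 ≈ 979 hPa.

979 hPa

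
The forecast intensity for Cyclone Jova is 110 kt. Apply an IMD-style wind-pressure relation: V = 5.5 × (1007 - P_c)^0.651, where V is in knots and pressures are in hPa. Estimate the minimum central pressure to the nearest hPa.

ΔP = (V / 5.5)^(1/0.651) = (110/5.5)^1.536.
110/5.5 = 20.000; 20.000^1.536 ≈ 99.66 hPa.
P_c = 1007 − 99.66 = 907.34 ≈ 907 hPa.

907 hPa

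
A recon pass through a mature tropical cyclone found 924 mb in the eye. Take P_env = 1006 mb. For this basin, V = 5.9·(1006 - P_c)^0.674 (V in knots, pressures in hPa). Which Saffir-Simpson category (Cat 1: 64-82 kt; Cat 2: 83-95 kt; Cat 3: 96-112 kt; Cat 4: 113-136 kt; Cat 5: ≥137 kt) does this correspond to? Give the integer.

4

ΔP = 1006 − 924 = 82 mb.
V ≈ 5.9 × 82^0.674 = 5.9 × 19.49 ≈ 115 kt.
115 kt falls in the Category 4 band.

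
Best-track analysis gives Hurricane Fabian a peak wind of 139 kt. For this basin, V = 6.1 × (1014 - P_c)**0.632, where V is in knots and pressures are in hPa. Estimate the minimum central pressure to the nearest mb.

ΔP = (V / 6.1)^(1/0.632) = (139/6.1)^1.582.
139/6.1 = 22.787; 22.787^1.582 ≈ 140.68 mb.
P_c = 1014 − 140.68 = 873.32 ≈ 873 mb.

873 mb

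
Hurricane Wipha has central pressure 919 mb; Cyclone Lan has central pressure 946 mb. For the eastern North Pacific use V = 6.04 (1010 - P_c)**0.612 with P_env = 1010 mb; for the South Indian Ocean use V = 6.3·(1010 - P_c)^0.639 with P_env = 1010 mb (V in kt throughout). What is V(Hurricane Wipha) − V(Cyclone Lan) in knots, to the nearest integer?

6 kt

Hurricane Wipha: ΔP = 91; V ≈ 6.04 × 91^0.612 ≈ 95.49 kt.
Cyclone Lan: ΔP = 64; V ≈ 6.3 × 64^0.639 ≈ 89.84 kt.
Difference ≈ 95.49 − 89.84 = 5.65 → 6 kt.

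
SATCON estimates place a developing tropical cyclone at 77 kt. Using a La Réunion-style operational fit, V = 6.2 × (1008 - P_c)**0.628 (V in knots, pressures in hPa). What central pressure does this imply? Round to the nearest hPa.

ΔP = (V / 6.2)^(1/0.628) = (77/6.2)^1.592.
77/6.2 = 12.419; 12.419^1.592 ≈ 55.23 hPa.
P_c = 1008 − 55.23 = 952.77 ≈ 953 hPa.

953 hPa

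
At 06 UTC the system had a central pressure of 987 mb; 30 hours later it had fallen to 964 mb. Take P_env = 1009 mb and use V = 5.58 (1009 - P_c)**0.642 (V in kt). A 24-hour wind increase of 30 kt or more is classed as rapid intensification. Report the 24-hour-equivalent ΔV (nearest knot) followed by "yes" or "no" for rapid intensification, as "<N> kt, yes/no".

V₁: ΔP = 22, V ≈ 5.58 × 22^0.642 ≈ 40.59 kt.
V₂: ΔP = 45, V ≈ 5.58 × 45^0.642 ≈ 64.27 kt.
ΔV over 30 h = 23.68 kt → 24 h equivalent = 23.68 × 24/30 ≈ 18.94 kt.
19 kt < 30 kt ⇒ not rapid intensification.

19 kt, no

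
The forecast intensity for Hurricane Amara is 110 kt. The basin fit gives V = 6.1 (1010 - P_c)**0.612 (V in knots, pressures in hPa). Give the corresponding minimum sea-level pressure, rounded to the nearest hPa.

897 hPa

ΔP = (V / 6.1)^(1/0.612) = (110/6.1)^1.634.
110/6.1 = 18.033; 18.033^1.634 ≈ 112.82 hPa.
P_c = 1010 − 112.82 = 897.18 ≈ 897 hPa.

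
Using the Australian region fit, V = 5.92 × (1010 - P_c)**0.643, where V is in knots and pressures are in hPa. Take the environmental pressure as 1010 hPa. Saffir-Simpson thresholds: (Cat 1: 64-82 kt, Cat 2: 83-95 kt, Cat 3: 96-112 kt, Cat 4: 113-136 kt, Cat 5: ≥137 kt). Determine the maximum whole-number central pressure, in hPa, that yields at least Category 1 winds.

Category 1 begins at V = 64 kt.
Required ΔP = (64/5.92)^(1/0.643) = 10.811^1.555 ≈ 40.54 hPa.
P_c ≤ 1010 − 40.54 = 969.46, so the highest integer P_c is 969 hPa.

969 hPa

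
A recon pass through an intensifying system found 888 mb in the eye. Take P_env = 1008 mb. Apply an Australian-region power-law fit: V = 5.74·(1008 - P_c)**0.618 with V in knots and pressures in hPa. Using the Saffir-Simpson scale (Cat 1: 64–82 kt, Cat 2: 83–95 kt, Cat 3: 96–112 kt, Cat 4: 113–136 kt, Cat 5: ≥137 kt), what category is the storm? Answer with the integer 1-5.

ΔP = 1008 − 888 = 120 mb.
V ≈ 5.74 × 120^0.618 = 5.74 × 19.27 ≈ 111 kt.
111 kt falls in the Category 3 band.

3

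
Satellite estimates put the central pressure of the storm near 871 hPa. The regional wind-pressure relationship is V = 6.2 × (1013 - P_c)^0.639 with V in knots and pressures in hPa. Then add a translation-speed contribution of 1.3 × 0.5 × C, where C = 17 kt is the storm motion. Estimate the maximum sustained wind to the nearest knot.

ΔP = 1013 − 871 = 142 hPa.
142^0.639 ≈ 23.731.
V ≈ 6.2 × 23.731 ≈ 147.1 kt.
Translation term: 1.3 × 0.5 × 17 = 11.05 kt.
Corrected V ≈ 158.15 kt → 158 kt.

158 kt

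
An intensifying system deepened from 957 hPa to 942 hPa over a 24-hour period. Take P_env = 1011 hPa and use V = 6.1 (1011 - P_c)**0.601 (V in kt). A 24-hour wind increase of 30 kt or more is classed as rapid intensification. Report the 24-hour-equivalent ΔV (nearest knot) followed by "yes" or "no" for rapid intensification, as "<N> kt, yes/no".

V₁: ΔP = 54, V ≈ 6.1 × 54^0.601 ≈ 67.07 kt.
V₂: ΔP = 69, V ≈ 6.1 × 69^0.601 ≈ 77.71 kt.
ΔV over 24 h = 10.64 kt → 24 h equivalent = 10.64 × 24/24 ≈ 10.64 kt.
11 kt < 30 kt ⇒ not rapid intensification.

11 kt, no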